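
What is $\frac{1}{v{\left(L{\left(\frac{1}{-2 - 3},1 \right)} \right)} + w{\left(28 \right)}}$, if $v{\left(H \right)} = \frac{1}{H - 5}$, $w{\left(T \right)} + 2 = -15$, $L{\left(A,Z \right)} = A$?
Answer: $- \frac{26}{447} \approx -0.058166$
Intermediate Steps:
$w{\left(T \right)} = -17$ ($w{\left(T \right)} = -2 - 15 = -17$)
$v{\left(H \right)} = \frac{1}{-5 + H}$
$\frac{1}{v{\left(L{\left(\frac{1}{-2 - 3},1 \right)} \right)} + w{\left(28 \right)}} = \frac{1}{\frac{1}{-5 + \frac{1}{-2 - 3}} - 17} = \frac{1}{\frac{1}{-5 + \frac{1}{-5}} - 17} = \frac{1}{\frac{1}{-5 - \frac{1}{5}} - 17} = \frac{1}{\frac{1}{- \frac{26}{5}} - 17} = \frac{1}{- \frac{5}{26} - 17} = \frac{1}{- \frac{447}{26}} = - \frac{26}{447}$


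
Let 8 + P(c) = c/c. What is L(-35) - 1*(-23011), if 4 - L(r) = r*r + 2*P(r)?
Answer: 21804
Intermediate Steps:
P(c) = -7 (P(c) = -8 + c/c = -8 + 1 = -7)
L(r) = 18 - r² (L(r) = 4 - (r*r + 2*(-7)) = 4 - (r² - 14) = 4 - (-14 + r²) = 4 + (14 - r²) = 18 - r²)
L(-35) - 1*(-23011) = (18 - 1*(-35)²) - 1*(-23011) = (18 - 1*1225) + 23011 = (18 - 1225) + 23011 = -1207 + 23011 = 21804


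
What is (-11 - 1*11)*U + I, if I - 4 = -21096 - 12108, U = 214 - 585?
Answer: -25038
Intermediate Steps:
U = -371
I = -33200 (I = 4 + (-21096 - 12108) = 4 - 33204 = -33200)
(-11 - 1*11)*U + I = (-11 - 1*11)*(-371) - 33200 = (-11 - 11)*(-371) - 33200 = -22*(-371) - 33200 = 8162 - 33200 = -25038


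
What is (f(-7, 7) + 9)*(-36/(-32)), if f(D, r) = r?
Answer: 18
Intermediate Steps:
(f(-7, 7) + 9)*(-36/(-32)) = (7 + 9)*(-36/(-32)) = 16*(-36*(-1/32)) = 16*(9/8) = 18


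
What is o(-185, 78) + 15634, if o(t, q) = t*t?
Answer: 49859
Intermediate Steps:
o(t, q) = t²
o(-185, 78) + 15634 = (-185)² + 15634 = 34225 + 15634 = 49859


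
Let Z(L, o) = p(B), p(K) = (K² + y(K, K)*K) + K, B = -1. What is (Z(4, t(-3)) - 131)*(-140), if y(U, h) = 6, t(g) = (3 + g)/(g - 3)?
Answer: 19180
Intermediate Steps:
t(g) = (3 + g)/(-3 + g)
p(K) = K² + 7*K (p(K) = (K² + 6*K) + K = K² + 7*K)
Z(L, o) = -6 (Z(L, o) = -(7 - 1) = -1*6 = -6)
(Z(4, t(-3)) - 131)*(-140) = (-6 - 131)*(-140) = -137*(-140) = 19180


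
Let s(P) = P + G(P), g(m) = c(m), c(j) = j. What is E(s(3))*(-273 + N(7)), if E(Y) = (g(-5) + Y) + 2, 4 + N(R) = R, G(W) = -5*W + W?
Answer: 3240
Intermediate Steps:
g(m) = m
G(W) = -4*W
N(R) = -4 + R
s(P) = -3*P (s(P) = P - 4*P = -3*P)
E(Y) = -3 + Y (E(Y) = (-5 + Y) + 2 = -3 + Y)
E(s(3))*(-273 + N(7)) = (-3 - 3*3)*(-273 + (-4 + 7)) = (-3 - 9)*(-273 + 3) = -12*(-270) = 3240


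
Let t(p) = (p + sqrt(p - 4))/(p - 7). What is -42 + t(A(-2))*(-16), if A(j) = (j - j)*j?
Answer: -42 + 32*I/7 ≈ -42.0 + 4.5714*I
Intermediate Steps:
A(j) = 0 (A(j) = 0*j = 0)
t(p) = (p + sqrt(-4 + p))/(-7 + p)
-42 + t(A(-2))*(-16) = -42 + ((0 + sqrt(-4 + 0))/(-7 + 0))*(-16) = -42 + ((0 + sqrt(-4))/(-7))*(-16) = -42 - (0 + 2*I)/7*(-16) = -42 - 2*I/7*(-16) = -42 + 32*I/7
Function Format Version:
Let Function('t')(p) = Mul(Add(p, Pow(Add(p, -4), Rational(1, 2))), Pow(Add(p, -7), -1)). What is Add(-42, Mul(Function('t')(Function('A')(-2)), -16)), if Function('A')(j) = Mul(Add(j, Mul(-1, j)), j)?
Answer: Add(-42, Mul(Rational(32, 7), I)) ≈ Add(-42.000, Mul(4.5714, I))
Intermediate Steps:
Function('A')(j) = 0 (Function('A')(j) = Mul(0, j) = 0)
Function('t')(p) = Mul(Pow(Add(-7, p), -1), Add(p, Pow(Add(-4, p), Rational(1, 2)))) (Function('t')(p) = Mul(Add(p, Pow(Add(-4, p), Rational(1, 2))), Pow(Add(-7, p), -1)) = Mul(Pow(Add(-7, p), -1), Add(p, Pow(Add(-4, p), Rational(1, 2)))))
Add(-42, Mul(Function('t')(Function('A')(-2)), -16)) = Add(-42, Mul(Mul(Pow(Add(-7, 0), -1), Add(0, Pow(Add(-4, 0), Rational(1, 2)))), -16)) = Add(-42, Mul(Mul(Pow(-7, -1), Add(0, Pow(-4, Rational(1, 2)))), -16)) = Add(-42, Mul(Mul(Rational(-1, 7), Add(0, Mul(2, I))), -16)) = Add(-42, Mul(Mul(Rational(-1, 7), Mul(2, I)), -16)) = Add(-42, Mul(Mul(Rational(-2, 7), I), -16)) = Add(-42, Mul(Rational(32, 7), I))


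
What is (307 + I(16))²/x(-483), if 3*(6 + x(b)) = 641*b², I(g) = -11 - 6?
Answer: 84100/49846077 ≈ 0.0016872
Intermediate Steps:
I(g) = -17
x(b) = -6 + 641*b²/3 (x(b) = -6 + (641*b²)/3 = -6 + 641*b²/3)
(307 + I(16))²/x(-483) = (307 - 17)²/(-6 + (641/3)*(-483)²) = 290²/(-6 + (641/3)*233289) = 84100/(-6 + 49846083) = 84100/49846077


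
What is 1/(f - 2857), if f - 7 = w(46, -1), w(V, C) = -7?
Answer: -1/2857 ≈ -0.00035002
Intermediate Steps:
f = 0 (f = 7 - 7 = 0)
1/(f - 2857) = 1/(0 - 2857) = 1/(-2857) = -1/2857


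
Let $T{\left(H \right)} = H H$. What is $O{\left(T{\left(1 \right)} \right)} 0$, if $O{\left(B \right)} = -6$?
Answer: $0$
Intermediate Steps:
$T{\left(H \right)} = H^{2}$
$O{\left(T{\left(1 \right)} \right)} 0 = \left(-6\right) 0 = 0$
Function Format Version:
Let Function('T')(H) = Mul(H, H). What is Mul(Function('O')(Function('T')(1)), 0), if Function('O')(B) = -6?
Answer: 0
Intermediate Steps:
Function('T')(H) = Pow(H, 2)
Mul(Function('O')(Function('T')(1)), 0) = Mul(-6, 0) = 0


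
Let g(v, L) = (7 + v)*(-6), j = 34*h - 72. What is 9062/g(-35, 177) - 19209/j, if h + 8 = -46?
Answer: 23747/371 ≈ 64.008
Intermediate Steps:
h = -54 (h = -8 - 46 = -54)
j = -1908 (j = 34*(-54) - 72 = -1836 - 72 = -1908)
g(v, L) = -42 - 6*v
9062/g(-35, 177) - 19209/j = 9062/(-42 - 6*(-35)) - 19209/(-1908) = 9062/(-42 + 210) - 19209*(-1/1908) = 9062/168 + 6403/636 = 9062*(1/168) + 6403/636 = 4531/84 + 6403/636 = 23747/371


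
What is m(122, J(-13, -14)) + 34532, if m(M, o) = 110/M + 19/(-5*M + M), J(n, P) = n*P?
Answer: 16852037/488 ≈ 34533.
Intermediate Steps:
J(n, P) = P*n
m(M, o) = 421/(4*M) (m(M, o) = 110/M + 19/((-4*M)) = 110/M + 19*(-1/(4*M)) = 110/M - 19/(4*M) = 421/(4*M))
m(122, J(-13, -14)) + 34532 = (421/4)/122 + 34532 = (421/4)*(1/122) + 34532 = 421/488 + 34532 = 16852037/488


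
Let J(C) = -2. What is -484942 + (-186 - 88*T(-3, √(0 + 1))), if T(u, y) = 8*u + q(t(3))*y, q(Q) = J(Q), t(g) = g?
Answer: -482840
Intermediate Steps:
q(Q) = -2
T(u, y) = -2*y + 8*u (T(u, y) = 8*u - 2*y = -2*y + 8*u)
-484942 + (-186 - 88*T(-3, √(0 + 1))) = -484942 + (-186 - 88*(-2*√(0 + 1) + 8*(-3))) = -484942 + (-186 - 88*(-2*√1 - 24)) = -484942 + (-186 - 88*(-2*1 - 24)) = -484942 + (-186 - 88*(-2 - 24)) = -484942 + (-186 - 88*(-26)) = -484942 + (-186 + 2288) = -484942 + 2102 = -482840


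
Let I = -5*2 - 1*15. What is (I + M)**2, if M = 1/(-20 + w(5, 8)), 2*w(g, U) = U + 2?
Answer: 141376/225 ≈ 628.34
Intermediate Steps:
w(g, U) = 1 + U/2 (w(g, U) = (U + 2)/2 = (2 + U)/2 = 1 + U/2)
M = -1/15 (M = 1/(-20 + (1 + (1/2)*8)) = 1/(-20 + (1 + 4)) = 1/(-20 + 5) = 1/(-15) = -1/15 ≈ -0.066667)
I = -25 (I = -10 - 15 = -25)
(I + M)**2 = (-25 - 1/15)**2 = (-376/15)**2 = 141376/225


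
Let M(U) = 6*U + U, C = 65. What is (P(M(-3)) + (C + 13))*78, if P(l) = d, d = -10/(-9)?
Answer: 18512/3 ≈ 6170.7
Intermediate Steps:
d = 10/9 (d = -10*(-⅑) = 10/9 ≈ 1.1111)
M(U) = 7*U
P(l) = 10/9
(P(M(-3)) + (C + 13))*78 = (10/9 + (65 + 13))*78 = (10/9 + 78)*78 = (712/9)*78 = 18512/3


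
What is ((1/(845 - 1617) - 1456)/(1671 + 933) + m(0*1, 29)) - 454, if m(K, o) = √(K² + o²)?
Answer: -855496433/2010288 ≈ -425.56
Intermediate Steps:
((1/(845 - 1617) - 1456)/(1671 + 933) + m(0*1, 29)) - 454 = ((1/(845 - 1617) - 1456)/(1671 + 933) + √((0*1)² + 29²)) - 454 = ((1/(-772) - 1456)/2604 + √(0² + 841)) - 454 = ((-1/772 - 1456)*(1/2604) + √(0 + 841)) - 454 = (-1124033/772*1/2604 + √841) - 454 = (-1124033/2010288 + 29) - 454 = 57174319/2010288 - 454 = -855496433/2010288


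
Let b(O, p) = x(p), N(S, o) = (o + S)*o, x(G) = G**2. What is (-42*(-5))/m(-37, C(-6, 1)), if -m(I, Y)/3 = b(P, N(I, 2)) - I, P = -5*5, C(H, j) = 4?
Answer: -70/4937 ≈ -0.014179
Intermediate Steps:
P = -25
N(S, o) = o*(S + o) (N(S, o) = (S + o)*o = o*(S + o))
b(O, p) = p**2
m(I, Y) = -3*(4 + 2*I)**2 + 3*I (m(I, Y) = -3*((2*(I + 2))**2 - I) = -3*((2*(2 + I))**2 - I) = -3*((4 + 2*I)**2 - I) = -3*(4 + 2*I)**2 + 3*I)
(-42*(-5))/m(-37, C(-6, 1)) = (-42*(-5))/(-12*(2 - 37)**2 + 3*(-37)) = 210/(-12*(-35)**2 - 111) = 210/(-12*1225 - 111) = 210/(-14700 - 111) = 210/(-14811) = 210*(-1/14811) = -70/4937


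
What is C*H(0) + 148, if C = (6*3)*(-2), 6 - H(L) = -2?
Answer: -140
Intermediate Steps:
H(L) = 8 (H(L) = 6 - 1*(-2) = 6 + 2 = 8)
C = -36 (C = 18*(-2) = -36)
C*H(0) + 148 = -36*8 + 148 = -288 + 148 = -140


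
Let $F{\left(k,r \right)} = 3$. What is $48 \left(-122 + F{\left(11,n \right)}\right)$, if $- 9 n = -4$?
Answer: $-5712$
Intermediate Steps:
$n = \frac{4}{9}$ ($n = \left(- \frac{1}{9}\right) \left(-4\right) = \frac{4}{9} \approx 0.44444$)
$48 \left(-122 + F{\left(11,n \right)}\right) = 48 \left(-122 + 3\right) = 48 \left(-119\right) = -5712$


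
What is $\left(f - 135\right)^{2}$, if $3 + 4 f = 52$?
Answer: $\frac{241081}{16} \approx 15068.0$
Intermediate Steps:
$f = \frac{49}{4}$ ($f = - \frac{3}{4} + \frac{1}{4} \cdot 52 = - \frac{3}{4} + 13 = \frac{49}{4} \approx 12.25$)
$\left(f - 135\right)^{2} = \left(\frac{49}{4} - 135\right)^{2} = \left(- \frac{491}{4}\right)^{2} = \frac{241081}{16}$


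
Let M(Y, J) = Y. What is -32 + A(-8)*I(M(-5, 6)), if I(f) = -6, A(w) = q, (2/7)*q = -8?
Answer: 136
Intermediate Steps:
q = -28 (q = (7/2)*(-8) = -28)
A(w) = -28
-32 + A(-8)*I(M(-5, 6)) = -32 - 28*(-6) = -32 + 168 = 136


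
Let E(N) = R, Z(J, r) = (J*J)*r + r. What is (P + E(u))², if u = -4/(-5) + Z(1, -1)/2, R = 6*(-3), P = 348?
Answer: 108900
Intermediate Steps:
Z(J, r) = r + r*J² (Z(J, r) = J²*r + r = r*J² + r = r + r*J²)
R = -18
u = -⅕ (u = -4/(-5) - (1 + 1²)/2 = -4*(-⅕) - (1 + 1)*(½) = ⅘ - 1*2*(½) = ⅘ - 2*½ = ⅘ - 1 = -⅕ ≈ -0.20000)
E(N) = -18
(P + E(u))² = (348 - 18)² = 330² = 108900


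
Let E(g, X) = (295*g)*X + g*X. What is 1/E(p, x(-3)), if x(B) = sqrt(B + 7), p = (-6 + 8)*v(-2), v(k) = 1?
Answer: 1/1184 ≈ 0.00084459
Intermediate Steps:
p = 2 (p = (-6 + 8)*1 = 2*1 = 2)
x(B) = sqrt(7 + B)
E(g, X) = 296*X*g (E(g, X) = 295*X*g + X*g = 296*X*g)
1/E(p, x(-3)) = 1/(296*sqrt(7 - 3)*2) = 1/(296*sqrt(4)*2) = 1/(296*2*2) = 1/1184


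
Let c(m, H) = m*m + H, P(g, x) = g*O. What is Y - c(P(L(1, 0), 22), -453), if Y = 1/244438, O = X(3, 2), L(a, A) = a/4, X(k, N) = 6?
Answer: 220360859/488876 ≈ 450.75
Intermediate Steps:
L(a, A) = a/4 (L(a, A) = a*(1/4) = a/4)
O = 6
P(g, x) = 6*g (P(g, x) = g*6 = 6*g)
Y = 1/244438 ≈ 4.0910e-6
c(m, H) = H + m**2 (c(m, H) = m**2 + H = H + m**2)
Y - c(P(L(1, 0), 22), -453) = 1/244438 - (-453 + (6*((1/4)*1))**2) = 1/244438 - (-453 + (6*(1/4))**2) = 1/244438 - (-453 + (3/2)**2) = 1/244438 - (-453 + 9/4) = 1/244438 - 1*(-1803/4) = 1/244438 + 1803/4 = 220360859/488876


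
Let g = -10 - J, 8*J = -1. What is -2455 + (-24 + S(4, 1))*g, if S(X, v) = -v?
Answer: -17665/8 ≈ -2208.1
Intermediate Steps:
J = -1/8 (J = (1/8)*(-1) = -1/8 ≈ -0.12500)
g = -79/8 (g = -10 - 1*(-1/8) = -10 + 1/8 = -79/8 ≈ -9.8750)
-2455 + (-24 + S(4, 1))*g = -2455 + (-24 - 1*1)*(-79/8) = -2455 + (-24 - 1)*(-79/8) = -2455 - 25*(-79/8) = -2455 + 1975/8 = -17665/8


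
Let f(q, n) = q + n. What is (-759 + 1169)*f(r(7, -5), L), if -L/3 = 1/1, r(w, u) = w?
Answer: 1640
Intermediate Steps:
L = -3 (L = -3/1 = -3*1 = -3)
f(q, n) = n + q
(-759 + 1169)*f(r(7, -5), L) = (-759 + 1169)*(-3 + 7) = 410*4 = 1640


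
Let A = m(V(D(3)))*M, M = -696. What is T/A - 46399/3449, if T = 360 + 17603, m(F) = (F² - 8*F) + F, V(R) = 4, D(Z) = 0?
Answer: -325570061/28806048 ≈ -11.302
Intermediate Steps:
m(F) = F² - 7*F
T = 17963
A = 8352 (A = (4*(-7 + 4))*(-696) = (4*(-3))*(-696) = -12*(-696) = 8352)
T/A - 46399/3449 = 17963/8352 - 46399/3449 = -325570061/28806048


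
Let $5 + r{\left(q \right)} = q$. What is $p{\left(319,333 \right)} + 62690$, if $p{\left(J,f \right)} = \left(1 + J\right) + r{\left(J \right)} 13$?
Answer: $67092$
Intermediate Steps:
$r{\left(q \right)} = -5 + q$
$p{\left(J,f \right)} = -64 + 14 J$ ($p{\left(J,f \right)} = \left(1 + J\right) + \left(-5 + J\right) 13 = \left(1 + J\right) + \left(-65 + 13 J\right) = -64 + 14 J$)
$p{\left(319,333 \right)} + 62690 = \left(-64 + 14 \cdot 319\right) + 62690 = \left(-64 + 4466\right) + 62690 = 4402 + 62690 = 67092$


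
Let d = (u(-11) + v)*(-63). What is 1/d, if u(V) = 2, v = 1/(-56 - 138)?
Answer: -194/24381 ≈ -0.0079570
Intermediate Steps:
v = -1/194 (v = 1/(-194) = -1/194 ≈ -0.0051546)
d = -24381/194 (d = (2 - 1/194)*(-63) = (387/194)*(-63) = -24381/194 ≈ -125.68)
1/d = 1/(-24381/194) = -194/24381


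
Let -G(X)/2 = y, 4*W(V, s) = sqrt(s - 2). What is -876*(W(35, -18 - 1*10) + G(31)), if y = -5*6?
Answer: -52560 - 219*I*sqrt(30) ≈ -52560.0 - 1199.5*I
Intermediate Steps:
W(V, s) = sqrt(-2 + s)/4 (W(V, s) = sqrt(s - 2)/4 = sqrt(-2 + s)/4)
y = -30
G(X) = 60 (G(X) = -2*(-30) = 60)
-876*(W(35, -18 - 1*10) + G(31)) = -876*(sqrt(-2 + (-18 - 1*10))/4 + 60) = -876*(sqrt(-2 + (-18 - 10))/4 + 60) = -876*(sqrt(-2 - 28)/4 + 60) = -876*(sqrt(-30)/4 + 60) = -876*((I*sqrt(30))/4 + 60) = -876*(I*sqrt(30)/4 + 60) = -876*(60 + I*sqrt(30)/4) = -52560 - 219*I*sqrt(30)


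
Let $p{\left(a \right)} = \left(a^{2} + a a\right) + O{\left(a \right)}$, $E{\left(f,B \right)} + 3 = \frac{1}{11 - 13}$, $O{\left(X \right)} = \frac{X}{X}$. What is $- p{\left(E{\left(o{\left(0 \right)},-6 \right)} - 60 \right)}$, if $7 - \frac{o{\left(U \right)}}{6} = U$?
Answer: $- \frac{16131}{2} \approx -8065.5$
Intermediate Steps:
$o{\left(U \right)} = 42 - 6 U$
$O{\left(X \right)} = 1$
$E{\left(f,B \right)} = - \frac{7}{2}$ ($E{\left(f,B \right)} = -3 + \frac{1}{11 - 13} = -3 + \frac{1}{-2} = -3 - \frac{1}{2} = - \frac{7}{2}$)
$p{\left(a \right)} = 1 + 2 a^{2}$ ($p{\left(a \right)} = \left(a^{2} + a a\right) + 1 = \left(a^{2} + a^{2}\right) + 1 = 2 a^{2} + 1 = 1 + 2 a^{2}$)
$- p{\left(E{\left(o{\left(0 \right)},-6 \right)} - 60 \right)} = - (1 + 2 \left(- \frac{7}{2} - 60\right)^{2}) = - (1 + 2 \left(- \frac{127}{2}\right)^{2}) = - (1 + 2 \cdot \frac{16129}{4}) = - (1 + \frac{16129}{2}) = \left(-1\right) \frac{16131}{2} = - \frac{16131}{2}$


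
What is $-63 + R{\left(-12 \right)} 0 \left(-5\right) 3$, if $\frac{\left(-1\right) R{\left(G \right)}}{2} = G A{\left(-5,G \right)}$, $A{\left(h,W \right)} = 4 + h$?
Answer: $-63$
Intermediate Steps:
$R{\left(G \right)} = 2 G$ ($R{\left(G \right)} = - 2 G \left(4 - 5\right) = - 2 G \left(-1\right) = - 2 \left(- G\right) = 2 G$)
$-63 + R{\left(-12 \right)} 0 \left(-5\right) 3 = -63 + 2 \left(-12\right) 0 \left(-5\right) 3 = -63 - 24 \cdot 0 \cdot 3 = -63 - 0 = -63 + 0 = -63$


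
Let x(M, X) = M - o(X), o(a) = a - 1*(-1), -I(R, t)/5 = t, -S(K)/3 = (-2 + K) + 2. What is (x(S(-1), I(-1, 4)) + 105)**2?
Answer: 16129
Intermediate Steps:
S(K) = -3*K (S(K) = -3*((-2 + K) + 2) = -3*K)
I(R, t) = -5*t
o(a) = 1 + a (o(a) = a + 1 = 1 + a)
x(M, X) = -1 + M - X (x(M, X) = M - (1 + X) = M + (-1 - X) = -1 + M - X)
(x(S(-1), I(-1, 4)) + 105)**2 = ((-1 - 3*(-1) - (-5)*4) + 105)**2 = ((-1 + 3 - 1*(-20)) + 105)**2 = ((-1 + 3 + 20) + 105)**2 = (22 + 105)**2 = 127**2 = 16129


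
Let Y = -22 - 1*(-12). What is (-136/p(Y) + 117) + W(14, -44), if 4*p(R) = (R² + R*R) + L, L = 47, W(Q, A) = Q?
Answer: 31813/247 ≈ 128.80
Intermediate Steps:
Y = -10 (Y = -22 + 12 = -10)
p(R) = 47/4 + R²/2 (p(R) = ((R² + R*R) + 47)/4 = ((R² + R²) + 47)/4 = (2*R² + 47)/4 = (47 + 2*R²)/4 = 47/4 + R²/2)
(-136/p(Y) + 117) + W(14, -44) = (-136/(47/4 + (½)*(-10)²) + 117) + 14 = (-136/(47/4 + (½)*100) + 117) + 14 = (-136/(47/4 + 50) + 117) + 14 = (-136/247/4 + 117) + 14 = (-136*4/247 + 117) + 14 = (-544/247 + 117) + 14 = 28355/247 + 14 = 31813/247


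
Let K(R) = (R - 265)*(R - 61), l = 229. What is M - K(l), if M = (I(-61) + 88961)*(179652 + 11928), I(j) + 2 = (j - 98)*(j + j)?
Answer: 20759040108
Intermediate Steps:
K(R) = (-265 + R)*(-61 + R)
I(j) = -2 + 2*j*(-98 + j) (I(j) = -2 + (j - 98)*(j + j) = -2 + (-98 + j)*(2*j) = -2 + 2*j*(-98 + j))
M = 20759034060 (M = ((-2 - 196*(-61) + 2*(-61)²) + 88961)*(179652 + 11928) = ((-2 + 11956 + 2*3721) + 88961)*191580 = ((-2 + 11956 + 7442) + 88961)*191580 = (19396 + 88961)*191580 = 108357*191580 = 20759034060)
M - K(l) = 20759034060 - (16165 + 229² - 326*229) = 20759034060 - (16165 + 52441 - 74654) = 20759034060 - 1*(-6048) = 20759034060 + 6048 = 20759040108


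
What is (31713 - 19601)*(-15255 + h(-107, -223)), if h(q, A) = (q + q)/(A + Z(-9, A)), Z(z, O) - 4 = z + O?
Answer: -83328028592/451 ≈ -1.8476e+8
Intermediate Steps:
Z(z, O) = 4 + O + z (Z(z, O) = 4 + (z + O) = 4 + (O + z) = 4 + O + z)
h(q, A) = 2*q/(-5 + 2*A) (h(q, A) = (q + q)/(A + (4 + A - 9)) = (2*q)/(A + (-5 + A)) = (2*q)/(-5 + 2*A) = 2*q/(-5 + 2*A))
(31713 - 19601)*(-15255 + h(-107, -223)) = (31713 - 19601)*(-15255 + 2*(-107)/(-5 + 2*(-223))) = 12112*(-15255 + 2*(-107)/(-5 - 446)) = 12112*(-15255 + 2*(-107)/(-451)) = 12112*(-15255 + 2*(-107)*(-1/451)) = 12112*(-15255 + 214/451) = 12112*(-6879791/451) = -83328028592/451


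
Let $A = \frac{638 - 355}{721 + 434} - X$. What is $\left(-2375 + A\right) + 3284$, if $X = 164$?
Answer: $\frac{860758}{1155} \approx 745.25$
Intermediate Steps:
$A = - \frac{189137}{1155}$ ($A = \frac{638 - 355}{721 + 434} - 164 = \frac{283}{1155} - 164 = - \frac{189137}{1155} \approx -163.75$)
$\left(-2375 + A\right) + 3284 = \left(-2375 - \frac{189137}{1155}\right) + 3284 = - \frac{2932262}{1155} + 3284 = \frac{860758}{1155}$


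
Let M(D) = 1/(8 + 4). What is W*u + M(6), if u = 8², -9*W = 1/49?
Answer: -109/1764 ≈ -0.061791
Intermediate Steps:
W = -1/441 (W = -⅑/49 = -⅑*1/49 = -1/441 ≈ -0.0022676)
M(D) = 1/12
u = 64
W*u + M(6) = -1/441*64 + 1/12 = -64/441 + 1/12 = -109/1764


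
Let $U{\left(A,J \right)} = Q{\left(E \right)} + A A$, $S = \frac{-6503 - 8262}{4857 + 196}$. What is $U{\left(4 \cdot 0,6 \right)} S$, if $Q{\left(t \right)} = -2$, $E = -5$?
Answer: $\frac{29530}{5053} \approx 5.8441$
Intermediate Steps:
$S = - \frac{14765}{5053} \approx -2.922$
$U{\left(A,J \right)} = -2 + A^{2}$ ($U{\left(A,J \right)} = -2 + A A = -2 + A^{2}$)
$U{\left(4 \cdot 0,6 \right)} S = \left(-2 + \left(4 \cdot 0\right)^{2}\right) \left(- \frac{14765}{5053}\right) = \left(-2 + 0^{2}\right) \left(- \frac{14765}{5053}\right) = \left(-2 + 0\right) \left(- \frac{14765}{5053}\right) = \left(-2\right) \left(- \frac{14765}{5053}\right) = \frac{29530}{5053}$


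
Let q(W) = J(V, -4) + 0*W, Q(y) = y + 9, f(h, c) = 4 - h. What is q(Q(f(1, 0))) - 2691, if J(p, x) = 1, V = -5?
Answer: -2690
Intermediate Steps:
Q(y) = 9 + y
q(W) = 1 (q(W) = 1 + 0*W = 1 + 0 = 1)
q(Q(f(1, 0))) - 2691 = 1 - 2691 = -2690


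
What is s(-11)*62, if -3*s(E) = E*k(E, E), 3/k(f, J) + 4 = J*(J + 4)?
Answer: 682/73 ≈ 9.3425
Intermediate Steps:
k(f, J) = 3/(-4 + J*(4 + J)) (k(f, J) = 3/(-4 + J*(J + 4)) = 3/(-4 + J*(4 + J)))
s(E) = -E/(-4 + E² + 4*E) (s(E) = -E*3/(-4 + E² + 4*E)/3 = -E/(-4 + E² + 4*E))
s(-11)*62 = -1*(-11)/(-4 + (-11)² + 4*(-11))*62 = -1*(-11)/(-4 + 121 - 44)*62 = -1*(-11)/73*62 = -1*(-11)*1/73*62 = (11/73)*62 = 682/73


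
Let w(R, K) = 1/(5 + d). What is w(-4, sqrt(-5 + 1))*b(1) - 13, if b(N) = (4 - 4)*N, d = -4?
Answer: -13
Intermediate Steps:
w(R, K) = 1 (w(R, K) = 1/(5 - 4) = 1/1 = 1)
b(N) = 0 (b(N) = 0*N = 0)
w(-4, sqrt(-5 + 1))*b(1) - 13 = 1*0 - 13 = 0 - 13 = -13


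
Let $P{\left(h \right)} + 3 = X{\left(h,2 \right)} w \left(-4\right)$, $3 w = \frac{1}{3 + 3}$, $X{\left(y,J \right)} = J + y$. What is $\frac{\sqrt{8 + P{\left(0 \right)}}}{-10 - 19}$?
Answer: $- \frac{\sqrt{41}}{87} \approx -0.073599$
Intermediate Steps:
$w = \frac{1}{18}$ ($w = \frac{1}{3 \left(3 + 3\right)} = \frac{1}{3 \cdot 6} = \frac{1}{3} \cdot \frac{1}{6} = \frac{1}{18} \approx 0.055556$)
$P{\left(h \right)} = - \frac{31}{9} - \frac{2 h}{9}$ ($P{\left(h \right)} = -3 + \left(2 + h\right) \frac{1}{18} \left(-4\right) = -3 + \left(\frac{1}{9} + \frac{h}{18}\right) \left(-4\right) = -3 - \left(\frac{4}{9} + \frac{2 h}{9}\right) = - \frac{31}{9} - \frac{2 h}{9}$)
$\frac{\sqrt{8 + P{\left(0 \right)}}}{-10 - 19} = \frac{\sqrt{8 - \frac{31}{9}}}{-10 - 19} = \frac{\sqrt{8 + \left(- \frac{31}{9} + 0\right)}}{-29} = - \frac{\sqrt{8 - \frac{31}{9}}}{29} = - \frac{\sqrt{\frac{41}{9}}}{29} = - \frac{\frac{1}{3} \sqrt{41}}{29} = - \frac{\sqrt{41}}{87}$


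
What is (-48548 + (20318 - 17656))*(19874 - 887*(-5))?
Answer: -1115442774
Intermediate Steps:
(-48548 + (20318 - 17656))*(19874 - 887*(-5)) = (-48548 + 2662)*(19874 + 4435) = -45886*24309 = -1115442774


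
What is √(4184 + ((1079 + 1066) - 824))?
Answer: √5505 ≈ 74.196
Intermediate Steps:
√(4184 + ((1079 + 1066) - 824)) = √(4184 + (2145 - 824)) = √(4184 + 1321) = √5505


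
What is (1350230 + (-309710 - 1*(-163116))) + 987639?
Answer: 2191275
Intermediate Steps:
(1350230 + (-309710 - 1*(-163116))) + 987639 = (1350230 + (-309710 + 163116)) + 987639 = (1350230 - 146594) + 987639 = 1203636 + 987639 = 2191275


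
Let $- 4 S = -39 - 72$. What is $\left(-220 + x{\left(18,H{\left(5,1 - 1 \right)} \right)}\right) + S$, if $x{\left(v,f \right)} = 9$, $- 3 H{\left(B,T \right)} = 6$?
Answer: $- \frac{733}{4} \approx -183.25$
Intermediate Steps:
$S = \frac{111}{4}$ ($S = - \frac{-39 - 72}{4} = \left(- \frac{1}{4}\right) \left(-111\right) = \frac{111}{4} \approx 27.75$)
$H{\left(B,T \right)} = -2$ ($H{\left(B,T \right)} = \left(- \frac{1}{3}\right) 6 = -2$)
$\left(-220 + x{\left(18,H{\left(5,1 - 1 \right)} \right)}\right) + S = \left(-220 + 9\right) + \frac{111}{4} = -211 + \frac{111}{4} = - \frac{733}{4}$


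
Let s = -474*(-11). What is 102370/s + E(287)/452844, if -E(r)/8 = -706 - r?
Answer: 644431393/32793453 ≈ 19.651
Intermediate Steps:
s = 5214
E(r) = 5648 + 8*r (E(r) = -8*(-706 - r) = 5648 + 8*r)
102370/s + E(287)/452844 = 102370/5214 + (5648 + 8*287)/452844 = 102370*(1/5214) + (5648 + 2296)*(1/452844) = 51185/2607 + 7944*(1/452844) = 51185/2607 + 662/37737 = 644431393/32793453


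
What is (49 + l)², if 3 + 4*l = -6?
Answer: 34969/16 ≈ 2185.6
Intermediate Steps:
l = -9/4 (l = -¾ + (¼)*(-6) = -¾ - 3/2 = -9/4 ≈ -2.2500)
(49 + l)² = (49 - 9/4)² = (187/4)² = 34969/16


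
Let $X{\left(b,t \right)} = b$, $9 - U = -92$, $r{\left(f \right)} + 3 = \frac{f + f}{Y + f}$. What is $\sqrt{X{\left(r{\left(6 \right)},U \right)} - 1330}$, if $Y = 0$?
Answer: $11 i \sqrt{11} \approx 36.483 i$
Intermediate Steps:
$r{\left(f \right)} = -1$ ($r{\left(f \right)} = -3 + \frac{f + f}{0 + f} = -3 + \frac{2 f}{f} = -3 + 2 = -1$)
$U = 101$ ($U = 9 - -92 = 9 + 92 = 101$)
$\sqrt{X{\left(r{\left(6 \right)},U \right)} - 1330} = \sqrt{-1 - 1330} = \sqrt{-1331} = 11 i \sqrt{11}$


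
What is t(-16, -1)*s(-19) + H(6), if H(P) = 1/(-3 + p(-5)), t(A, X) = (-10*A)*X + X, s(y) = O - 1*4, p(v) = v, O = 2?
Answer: 2575/8 ≈ 321.88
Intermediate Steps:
s(y) = -2 (s(y) = 2 - 1*4 = 2 - 4 = -2)
t(A, X) = X - 10*A*X (t(A, X) = -10*A*X + X = X - 10*A*X)
H(P) = -⅛ (H(P) = 1/(-3 - 5) = 1/(-8) = -⅛)
t(-16, -1)*s(-19) + H(6) = -(1 - 10*(-16))*(-2) - ⅛ = -(1 + 160)*(-2) - ⅛ = -1*161*(-2) - ⅛ = -161*(-2) - ⅛ = 322 - ⅛ = 2575/8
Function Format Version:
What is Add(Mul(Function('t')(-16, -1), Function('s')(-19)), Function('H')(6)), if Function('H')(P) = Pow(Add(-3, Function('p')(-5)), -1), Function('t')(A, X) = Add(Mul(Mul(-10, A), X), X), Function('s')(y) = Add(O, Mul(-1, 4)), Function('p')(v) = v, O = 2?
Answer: Rational(2575, 8) ≈ 321.88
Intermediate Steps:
Function('s')(y) = -2 (Function('s')(y) = Add(2, Mul(-1, 4)) = Add(2, -4) = -2)
Function('t')(A, X) = Add(X, Mul(-10, A, X)) (Function('t')(A, X) = Add(Mul(-10, A, X), X) = Add(X, Mul(-10, A, X)))
Function('H')(P) = Rational(-1, 8) (Function('H')(P) = Pow(Add(-3, -5), -1) = Pow(-8, -1) = Rational(-1, 8))
Add(Mul(Function('t')(-16, -1), Function('s')(-19)), Function('H')(6)) = Add(Mul(Mul(-1, Add(1, Mul(-10, -16))), -2), Rational(-1, 8)) = Add(Mul(Mul(-1, Add(1, 160)), -2), Rational(-1, 8)) = Add(Mul(Mul(-1, 161), -2), Rational(-1, 8)) = Add(Mul(-161, -2), Rational(-1, 8)) = Add(322, Rational(-1, 8)) = Rational(2575, 8)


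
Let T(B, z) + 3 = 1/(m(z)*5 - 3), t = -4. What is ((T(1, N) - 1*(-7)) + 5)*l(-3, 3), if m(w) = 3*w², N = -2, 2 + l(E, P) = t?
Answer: -1028/19 ≈ -54.105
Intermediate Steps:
l(E, P) = -6 (l(E, P) = -2 - 4 = -6)
T(B, z) = -3 + 1/(-3 + 15*z²) (T(B, z) = -3 + 1/((3*z²)*5 - 3) = -3 + 1/(15*z² - 3) = -3 + 1/(-3 + 15*z²))
((T(1, N) - 1*(-7)) + 5)*l(-3, 3) = ((5*(2 - 9*(-2)²)/(3*(-1 + 5*(-2)²)) - 1*(-7)) + 5)*(-6) = ((5*(2 - 9*4)/(3*(-1 + 5*4)) + 7) + 5)*(-6) = ((5*(2 - 36)/(3*(-1 + 20)) + 7) + 5)*(-6) = (((5/3)*(-34)/19 + 7) + 5)*(-6) = (((5/3)*(1/19)*(-34) + 7) + 5)*(-6) = ((-170/57 + 7) + 5)*(-6) = (229/57 + 5)*(-6) = (514/57)*(-6) = -1028/19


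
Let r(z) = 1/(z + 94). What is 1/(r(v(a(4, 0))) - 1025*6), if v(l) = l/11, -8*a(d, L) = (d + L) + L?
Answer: -2067/12712028 ≈ -0.00016260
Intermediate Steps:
a(d, L) = -L/4 - d/8 (a(d, L) = -((d + L) + L)/8 = -((L + d) + L)/8 = -(d + 2*L)/8 = -L/4 - d/8)
v(l) = l/11 (v(l) = l*(1/11) = l/11)
r(z) = 1/(94 + z)
1/(r(v(a(4, 0))) - 1025*6) = 1/(1/(94 + (-1/4*0 - 1/8*4)/11) - 1025*6) = 1/(1/(94 + (0 - 1/2)/11) - 6150) = 1/(1/(94 + (1/11)*(-1/2)) - 6150) = 1/(1/(94 - 1/22) - 6150) = 1/(1/(2067/22) - 6150) = 1/(22/2067 - 6150) = 1/(-12712028/2067) = -2067/12712028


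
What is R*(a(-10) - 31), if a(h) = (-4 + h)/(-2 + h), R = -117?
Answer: 6981/2 ≈ 3490.5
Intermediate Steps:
a(h) = (-4 + h)/(-2 + h)
R*(a(-10) - 31) = -117*((-4 - 10)/(-2 - 10) - 31) = -117*(-14/(-12) - 31) = -117*(-1/12*(-14) - 31) = -117*(7/6 - 31) = -117*(-179/6) = 6981/2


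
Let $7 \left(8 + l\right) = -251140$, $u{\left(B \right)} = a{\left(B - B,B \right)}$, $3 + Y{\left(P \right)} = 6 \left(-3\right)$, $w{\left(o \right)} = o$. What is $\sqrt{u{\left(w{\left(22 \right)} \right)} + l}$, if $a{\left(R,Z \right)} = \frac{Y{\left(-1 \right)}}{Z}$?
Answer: $\frac{3 i \sqrt{94563854}}{154} \approx 189.44 i$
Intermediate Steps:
$Y{\left(P \right)} = -21$ ($Y{\left(P \right)} = -3 + 6 \left(-3\right) = -3 - 18 = -21$)
$a{\left(R,Z \right)} = - \frac{21}{Z}$
$u{\left(B \right)} = - \frac{21}{B}$
$l = - \frac{251196}{7}$ ($l = -8 + \frac{1}{7} \left(-251140\right) = -8 - \frac{251140}{7} = - \frac{251196}{7} \approx -35885.0$)
$\sqrt{u{\left(w{\left(22 \right)} \right)} + l} = \sqrt{- \frac{21}{22} - \frac{251196}{7}} = \sqrt{- \frac{5526459}{154}} = \frac{3 i \sqrt{94563854}}{154}$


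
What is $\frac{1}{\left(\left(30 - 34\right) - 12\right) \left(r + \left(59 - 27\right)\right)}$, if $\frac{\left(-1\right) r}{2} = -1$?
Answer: $- \frac{1}{544} \approx -0.0018382$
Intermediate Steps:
$r = 2$ ($r = \left(-2\right) \left(-1\right) = 2$)
$\frac{1}{\left(\left(30 - 34\right) - 12\right) \left(r + \left(59 - 27\right)\right)} = \frac{1}{\left(\left(30 - 34\right) - 12\right) \left(2 + \left(59 - 27\right)\right)} = \frac{1}{\left(-4 - 12\right) \left(2 + 32\right)} = \frac{1}{\left(-16\right) 34} = \frac{1}{-544} = - \frac{1}{544}$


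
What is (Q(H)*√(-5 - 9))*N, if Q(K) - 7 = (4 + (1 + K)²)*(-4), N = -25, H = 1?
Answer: 625*I*√14 ≈ 2338.5*I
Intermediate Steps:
Q(K) = -9 - 4*(1 + K)² (Q(K) = 7 + (4 + (1 + K)²)*(-4) = 7 + (-16 - 4*(1 + K)²) = -9 - 4*(1 + K)²)
(Q(H)*√(-5 - 9))*N = ((-9 - 4*(1 + 1)²)*√(-5 - 9))*(-25) = ((-9 - 4*2²)*√(-14))*(-25) = ((-9 - 4*4)*(I*√14))*(-25) = ((-9 - 16)*(I*√14))*(-25) = -25*I*√14*(-25) = 625*I*√14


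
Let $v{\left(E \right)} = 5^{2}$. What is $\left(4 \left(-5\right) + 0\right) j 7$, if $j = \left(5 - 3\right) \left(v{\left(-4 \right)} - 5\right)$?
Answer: $-5600$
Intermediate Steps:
$v{\left(E \right)} = 25$
$j = 40$ ($j = \left(5 - 3\right) \left(25 - 5\right) = 2 \cdot 20 = 40$)
$\left(4 \left(-5\right) + 0\right) j 7 = \left(4 \left(-5\right) + 0\right) 40 \cdot 7 = \left(-20 + 0\right) 40 \cdot 7 = \left(-20\right) 40 \cdot 7 = \left(-800\right) 7 = -5600$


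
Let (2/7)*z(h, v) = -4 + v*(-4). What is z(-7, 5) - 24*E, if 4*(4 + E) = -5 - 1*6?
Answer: 78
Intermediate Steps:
z(h, v) = -14 - 14*v (z(h, v) = 7*(-4 + v*(-4))/2 = 7*(-4 - 4*v)/2 = -14 - 14*v)
E = -27/4 (E = -4 + (-5 - 1*6)/4 = -4 + (-5 - 6)/4 = -4 + (¼)*(-11) = -4 - 11/4 = -27/4 ≈ -6.7500)
z(-7, 5) - 24*E = (-14 - 14*5) - 24*(-27/4) = (-14 - 70) + 162 = -84 + 162 = 78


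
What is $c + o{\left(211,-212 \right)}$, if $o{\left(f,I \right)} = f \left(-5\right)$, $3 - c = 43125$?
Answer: $-44177$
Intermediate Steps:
$c = -43122$ ($c = 3 - 43125 = -43122$)
$o{\left(f,I \right)} = - 5 f$
$c + o{\left(211,-212 \right)} = -43122 - 1055 = -44177$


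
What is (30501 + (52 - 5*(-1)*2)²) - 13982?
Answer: 20363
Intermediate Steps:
(30501 + (52 - 5*(-1)*2)²) - 13982 = (30501 + (52 + 5*2)²) - 13982 = (30501 + (52 + 10)²) - 13982 = (30501 + 62²) - 13982 = (30501 + 3844) - 13982 = 34345 - 13982 = 20363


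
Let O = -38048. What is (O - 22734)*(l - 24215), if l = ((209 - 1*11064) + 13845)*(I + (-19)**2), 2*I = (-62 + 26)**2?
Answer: -181901987490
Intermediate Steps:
I = 648 (I = (-62 + 26)**2/2 = (1/2)*(-36)**2 = (1/2)*1296 = 648)
l = 3016910 (l = ((209 - 1*11064) + 13845)*(648 + (-19)**2) = ((209 - 11064) + 13845)*(648 + 361) = (-10855 + 13845)*1009 = 2990*1009 = 3016910)
(O - 22734)*(l - 24215) = (-38048 - 22734)*(3016910 - 24215) = -60782*2992695 = -181901987490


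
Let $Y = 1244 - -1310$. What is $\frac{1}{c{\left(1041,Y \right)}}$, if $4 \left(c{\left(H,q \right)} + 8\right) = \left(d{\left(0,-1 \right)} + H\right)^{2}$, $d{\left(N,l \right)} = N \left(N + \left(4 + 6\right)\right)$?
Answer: $\frac{4}{1083649} \approx 3.6912 \cdot 10^{-6}$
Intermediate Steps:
$d{\left(N,l \right)} = N \left(10 + N\right)$ ($d{\left(N,l \right)} = N \left(N + 10\right) = N \left(10 + N\right)$)
$Y = 2554$ ($Y = 1244 + 1310 = 2554$)
$c{\left(H,q \right)} = -8 + \frac{H^{2}}{4}$ ($c{\left(H,q \right)} = -8 + \frac{\left(0 \left(10 + 0\right) + H\right)^{2}}{4} = -8 + \frac{\left(0 \cdot 10 + H\right)^{2}}{4} = -8 + \frac{\left(0 + H\right)^{2}}{4} = -8 + \frac{H^{2}}{4}$)
$\frac{1}{c{\left(1041,Y \right)}} = \frac{1}{-8 + \frac{1041^{2}}{4}} = \frac{1}{-8 + \frac{1}{4} \cdot 1083681} = \frac{1}{-8 + \frac{1083681}{4}} = \frac{1}{\frac{1083649}{4}} = \frac{4}{1083649}$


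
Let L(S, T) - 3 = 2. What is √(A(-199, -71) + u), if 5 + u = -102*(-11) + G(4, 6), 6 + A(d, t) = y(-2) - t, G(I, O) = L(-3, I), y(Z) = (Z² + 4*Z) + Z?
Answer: √1181 ≈ 34.366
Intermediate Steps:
L(S, T) = 5 (L(S, T) = 3 + 2 = 5)
y(Z) = Z² + 5*Z
G(I, O) = 5
A(d, t) = -12 - t (A(d, t) = -6 + (-2*(5 - 2) - t) = -6 + (-2*3 - t) = -6 + (-6 - t) = -12 - t)
u = 1122 (u = -5 + (-102*(-11) + 5) = -5 + (1122 + 5) = -5 + 1127 = 1122)
√(A(-199, -71) + u) = √((-12 - 1*(-71)) + 1122) = √((-12 + 71) + 1122) = √(59 + 1122) = √1181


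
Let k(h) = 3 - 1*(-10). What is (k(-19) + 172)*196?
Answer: 36260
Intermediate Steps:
k(h) = 13 (k(h) = 3 + 10 = 13)
(k(-19) + 172)*196 = (13 + 172)*196 = 185*196 = 36260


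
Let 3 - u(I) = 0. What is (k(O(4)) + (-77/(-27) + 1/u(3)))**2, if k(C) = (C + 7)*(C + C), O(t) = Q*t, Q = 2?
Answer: 43112356/729 ≈ 59139.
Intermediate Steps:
u(I) = 3 (u(I) = 3 - 1*0 = 3 + 0 = 3)
O(t) = 2*t
k(C) = 2*C*(7 + C) (k(C) = (7 + C)*(2*C) = 2*C*(7 + C))
(k(O(4)) + (-77/(-27) + 1/u(3)))**2 = (2*(2*4)*(7 + 2*4) + (-77/(-27) + 1/3))**2 = (2*8*(7 + 8) + (-77*(-1/27) + 1*(1/3)))**2 = (2*8*15 + (77/27 + 1/3))**2 = (240 + 86/27)**2 = (6566/27)**2 = 43112356/729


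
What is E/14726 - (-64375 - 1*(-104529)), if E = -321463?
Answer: -591629267/14726 ≈ -40176.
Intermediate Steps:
E/14726 - (-64375 - 1*(-104529)) = -321463/14726 - (-64375 - 1*(-104529)) = -321463*1/14726 - (-64375 + 104529) = -321463/14726 - 1*40154 = -321463/14726 - 40154 = -591629267/14726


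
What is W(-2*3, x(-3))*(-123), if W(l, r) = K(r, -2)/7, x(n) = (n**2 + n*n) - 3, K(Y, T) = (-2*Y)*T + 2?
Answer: -7626/7 ≈ -1089.4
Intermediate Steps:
K(Y, T) = 2 - 2*T*Y (K(Y, T) = -2*T*Y + 2 = 2 - 2*T*Y)
x(n) = -3 + 2*n**2 (x(n) = (n**2 + n**2) - 3 = 2*n**2 - 3 = -3 + 2*n**2)
W(l, r) = 2/7 + 4*r/7 (W(l, r) = (2 - 2*(-2)*r)/7 = (2 + 4*r)*(1/7) = 2/7 + 4*r/7)
W(-2*3, x(-3))*(-123) = (2/7 + 4*(-3 + 2*(-3)**2)/7)*(-123) = (2/7 + 4*(-3 + 2*9)/7)*(-123) = (2/7 + 4*(-3 + 18)/7)*(-123) = (2/7 + (4/7)*15)*(-123) = (2/7 + 60/7)*(-123) = (62/7)*(-123) = -7626/7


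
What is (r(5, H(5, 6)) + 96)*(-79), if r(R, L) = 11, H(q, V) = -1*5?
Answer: -8453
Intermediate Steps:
H(q, V) = -5
(r(5, H(5, 6)) + 96)*(-79) = (11 + 96)*(-79) = 107*(-79) = -8453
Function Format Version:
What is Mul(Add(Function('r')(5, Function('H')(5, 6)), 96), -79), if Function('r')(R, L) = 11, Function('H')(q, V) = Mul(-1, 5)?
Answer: -8453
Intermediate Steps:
Function('H')(q, V) = -5
Mul(Add(Function('r')(5, Function('H')(5, 6)), 96), -79) = Mul(Add(11, 96), -79) = Mul(107, -79) = -8453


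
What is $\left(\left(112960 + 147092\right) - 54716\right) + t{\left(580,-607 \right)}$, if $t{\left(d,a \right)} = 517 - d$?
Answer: $205273$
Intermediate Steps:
$\left(\left(112960 + 147092\right) - 54716\right) + t{\left(580,-607 \right)} = \left(\left(112960 + 147092\right) - 54716\right) + \left(517 - 580\right) = \left(260052 - 54716\right) + \left(517 - 580\right) = 205336 - 63 = 205273$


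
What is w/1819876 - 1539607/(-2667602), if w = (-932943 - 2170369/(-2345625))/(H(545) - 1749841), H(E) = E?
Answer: 2874178846329089087418403/4979947055142739061340000 ≈ 0.57715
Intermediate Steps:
w = 1094166127003/2051596215000 (w = (-932943 - 2170369/(-2345625))/(545 - 1749841) = (-932943 - 2170369*(-1/2345625))/(-1749296) = (-932943 + 2170369/2345625)*(-1/1749296) = -2188332254006/2345625*(-1/1749296) = 1094166127003/2051596215000 ≈ 0.53332)
w/1819876 - 1539607/(-2667602) = (1094166127003/2051596215000)/1819876 - 1539607/(-2667602) = (1094166127003/2051596215000)*(1/1819876) - 1539607*(-1/2667602) = 1094166127003/3733650713369340000 + 1539607/2667602 = 2874178846329089087418403/4979947055142739061340000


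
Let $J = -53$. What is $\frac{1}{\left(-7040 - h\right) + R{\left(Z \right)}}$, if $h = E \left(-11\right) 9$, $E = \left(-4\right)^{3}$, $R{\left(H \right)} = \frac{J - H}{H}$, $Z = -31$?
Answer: $- \frac{31}{414634} \approx -7.4765 \cdot 10^{-5}$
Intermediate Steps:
$R{\left(H \right)} = \frac{-53 - H}{H}$
$E = -64$
$h = 6336$ ($h = \left(-64\right) \left(-11\right) 9 = 704 \cdot 9 = 6336$)
$\frac{1}{\left(-7040 - h\right) + R{\left(Z \right)}} = \frac{1}{\left(-7040 - 6336\right) + \frac{-53 - -31}{-31}} = \frac{1}{\left(-7040 - 6336\right) - \frac{-53 + 31}{31}} = \frac{1}{-13376 - - \frac{22}{31}} = \frac{1}{-13376 + \frac{22}{31}} = \frac{1}{- \frac{414634}{31}} = - \frac{31}{414634}$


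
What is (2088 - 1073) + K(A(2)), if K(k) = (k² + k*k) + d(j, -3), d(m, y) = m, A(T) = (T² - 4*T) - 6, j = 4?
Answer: 1219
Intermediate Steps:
A(T) = -6 + T² - 4*T
K(k) = 4 + 2*k² (K(k) = (k² + k*k) + 4 = (k² + k²) + 4 = 2*k² + 4 = 4 + 2*k²)
(2088 - 1073) + K(A(2)) = (2088 - 1073) + (4 + 2*(-6 + 2² - 4*2)²) = 1015 + (4 + 2*(-6 + 4 - 8)²) = 1015 + (4 + 2*(-10)²) = 1015 + (4 + 2*100) = 1015 + (4 + 200) = 1015 + 204 = 1219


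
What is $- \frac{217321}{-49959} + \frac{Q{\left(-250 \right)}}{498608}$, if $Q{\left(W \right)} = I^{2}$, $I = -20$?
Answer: $\frac{521047946}{119759409} \approx 4.3508$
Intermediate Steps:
$Q{\left(W \right)} = 400$ ($Q{\left(W \right)} = \left(-20\right)^{2} = 400$)
$- \frac{217321}{-49959} + \frac{Q{\left(-250 \right)}}{498608} = - \frac{217321}{-49959} + \frac{400}{498608} = \left(-217321\right) \left(- \frac{1}{49959}\right) + 400 \cdot \frac{1}{498608} = \frac{16717}{3843} + \frac{25}{31163} = \frac{521047946}{119759409}$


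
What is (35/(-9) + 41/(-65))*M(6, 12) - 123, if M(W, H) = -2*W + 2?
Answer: -9103/117 ≈ -77.803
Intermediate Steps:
M(W, H) = 2 - 2*W
(35/(-9) + 41/(-65))*M(6, 12) - 123 = (35/(-9) + 41/(-65))*(2 - 2*6) - 123 = (35*(-⅑) + 41*(-1/65))*(2 - 12) - 123 = (-35/9 - 41/65)*(-10) - 123 = -2644/585*(-10) - 123 = 5288/117 - 123 = -9103/117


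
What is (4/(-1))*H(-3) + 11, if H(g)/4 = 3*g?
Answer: 155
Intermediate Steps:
H(g) = 12*g (H(g) = 4*(3*g) = 12*g)
(4/(-1))*H(-3) + 11 = (4/(-1))*(12*(-3)) + 11 = (4*(-1))*(-36) + 11 = -4*(-36) + 11 = 144 + 11 = 155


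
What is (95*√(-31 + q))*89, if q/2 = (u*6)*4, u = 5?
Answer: 8455*√209 ≈ 1.2223e+5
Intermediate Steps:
q = 240 (q = 2*((5*6)*4) = 2*(30*4) = 2*120 = 240)
(95*√(-31 + q))*89 = (95*√(-31 + 240))*89 = (95*√209)*89 = 8455*√209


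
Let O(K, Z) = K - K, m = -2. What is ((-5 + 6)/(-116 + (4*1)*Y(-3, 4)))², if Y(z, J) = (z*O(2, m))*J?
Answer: 1/13456 ≈ 7.4316e-5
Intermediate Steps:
O(K, Z) = 0
Y(z, J) = 0 (Y(z, J) = (z*0)*J = 0*J = 0)
((-5 + 6)/(-116 + (4*1)*Y(-3, 4)))² = ((-5 + 6)/(-116 + (4*1)*0))² = (1/(-116 + 4*0))² = (1/(-116 + 0))² = (1/(-116))² = (1*(-1/116))² = (-1/116)² = 1/13456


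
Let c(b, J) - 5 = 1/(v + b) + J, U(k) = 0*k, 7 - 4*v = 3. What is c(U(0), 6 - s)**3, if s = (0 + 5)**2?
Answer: -2197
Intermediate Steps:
v = 1 (v = 7/4 - 1/4*3 = 7/4 - 3/4 = 1)
s = 25 (s = 5**2 = 25)
U(k) = 0
c(b, J) = 5 + J + 1/(1 + b) (c(b, J) = 5 + (1/(1 + b) + J) = 5 + (J + 1/(1 + b)) = 5 + J + 1/(1 + b))
c(U(0), 6 - s)**3 = ((6 + (6 - 1*25) + 5*0 + (6 - 1*25)*0)/(1 + 0))**3 = ((6 + (6 - 25) + 0 + (6 - 25)*0)/1)**3 = (1*(6 - 19 + 0 - 19*0))**3 = (1*(6 - 19 + 0 + 0))**3 = (1*(-13))**3 = (-13)**3 = -2197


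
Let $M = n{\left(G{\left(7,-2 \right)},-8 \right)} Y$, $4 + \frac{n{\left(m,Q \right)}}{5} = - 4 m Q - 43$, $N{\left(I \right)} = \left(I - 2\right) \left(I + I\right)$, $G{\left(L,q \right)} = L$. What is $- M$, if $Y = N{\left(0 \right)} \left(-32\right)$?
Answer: $0$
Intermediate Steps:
$N{\left(I \right)} = 2 I \left(-2 + I\right)$ ($N{\left(I \right)} = \left(-2 + I\right) 2 I = 2 I \left(-2 + I\right)$)
$Y = 0$ ($Y = 2 \cdot 0 \left(-2 + 0\right) \left(-32\right) = 2 \cdot 0 \left(-2\right) \left(-32\right) = 0 \left(-32\right) = 0$)
$n{\left(m,Q \right)} = -235 - 20 Q m$ ($n{\left(m,Q \right)} = -20 + 5 \left(- 4 m Q - 43\right) = -20 + 5 \left(- 4 Q m - 43\right) = -20 + 5 \left(-43 - 4 Q m\right) = -20 - \left(215 + 20 Q m\right) = -235 - 20 Q m$)
$M = 0$ ($M = \left(-235 - \left(-160\right) 7\right) 0 = \left(-235 + 1120\right) 0 = 885 \cdot 0 = 0$)
$- M = \left(-1\right) 0 = 0$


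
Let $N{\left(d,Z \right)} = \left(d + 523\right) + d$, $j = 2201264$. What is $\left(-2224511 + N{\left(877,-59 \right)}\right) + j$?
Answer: $-20970$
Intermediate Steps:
$N{\left(d,Z \right)} = 523 + 2 d$ ($N{\left(d,Z \right)} = \left(523 + d\right) + d = 523 + 2 d$)
$\left(-2224511 + N{\left(877,-59 \right)}\right) + j = \left(-2224511 + \left(523 + 2 \cdot 877\right)\right) + 2201264 = \left(-2224511 + \left(523 + 1754\right)\right) + 2201264 = \left(-2224511 + 2277\right) + 2201264 = -2222234 + 2201264 = -20970$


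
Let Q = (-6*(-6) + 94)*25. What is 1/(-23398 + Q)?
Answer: -1/20148 ≈ -4.9633e-5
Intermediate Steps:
Q = 3250 (Q = (36 + 94)*25 = 130*25 = 3250)
1/(-23398 + Q) = 1/(-23398 + 3250) = 1/(-20148) = -1/20148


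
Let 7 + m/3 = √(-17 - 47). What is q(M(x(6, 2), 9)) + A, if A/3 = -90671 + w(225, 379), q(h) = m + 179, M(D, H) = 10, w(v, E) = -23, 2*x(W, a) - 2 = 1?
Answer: -271924 + 24*I ≈ -2.7192e+5 + 24.0*I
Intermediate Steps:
x(W, a) = 3/2 (x(W, a) = 1 + (½)*1 = 1 + ½ = 3/2)
m = -21 + 24*I (m = -21 + 3*√(-17 - 47) = -21 + 3*√(-64) = -21 + 3*(8*I) = -21 + 24*I ≈ -21.0 + 24.0*I)
q(h) = 158 + 24*I (q(h) = (-21 + 24*I) + 179 = 158 + 24*I)
A = -272082 (A = 3*(-90671 - 23) = 3*(-90694) = -272082)
q(M(x(6, 2), 9)) + A = (158 + 24*I) - 272082 = -271924 + 24*I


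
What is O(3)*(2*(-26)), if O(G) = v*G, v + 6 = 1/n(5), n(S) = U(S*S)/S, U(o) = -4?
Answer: 1131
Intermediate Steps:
n(S) = -4/S
v = -29/4 (v = -6 + 1/(-4/5) = -6 + 1/(-4*⅕) = -6 + 1/(-⅘) = -6 + 1*(-5/4) = -6 - 5/4 = -29/4 ≈ -7.2500)
O(G) = -29*G/4
O(3)*(2*(-26)) = (-29/4*3)*(2*(-26)) = -87/4*(-52) = 1131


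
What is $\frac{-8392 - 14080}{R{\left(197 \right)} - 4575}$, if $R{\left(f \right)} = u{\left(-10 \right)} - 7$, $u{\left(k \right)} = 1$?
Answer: $\frac{22472}{4581} \approx 4.9055$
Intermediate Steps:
$R{\left(f \right)} = -6$ ($R{\left(f \right)} = 1 - 7 = -6$)
$\frac{-8392 - 14080}{R{\left(197 \right)} - 4575} = \frac{-8392 - 14080}{-6 - 4575} = - \frac{22472}{-4581} = \left(-22472\right) \left(- \frac{1}{4581}\right) = \frac{22472}{4581}$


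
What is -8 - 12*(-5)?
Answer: 52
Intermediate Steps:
-8 - 12*(-5) = -8 + 60 = 52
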